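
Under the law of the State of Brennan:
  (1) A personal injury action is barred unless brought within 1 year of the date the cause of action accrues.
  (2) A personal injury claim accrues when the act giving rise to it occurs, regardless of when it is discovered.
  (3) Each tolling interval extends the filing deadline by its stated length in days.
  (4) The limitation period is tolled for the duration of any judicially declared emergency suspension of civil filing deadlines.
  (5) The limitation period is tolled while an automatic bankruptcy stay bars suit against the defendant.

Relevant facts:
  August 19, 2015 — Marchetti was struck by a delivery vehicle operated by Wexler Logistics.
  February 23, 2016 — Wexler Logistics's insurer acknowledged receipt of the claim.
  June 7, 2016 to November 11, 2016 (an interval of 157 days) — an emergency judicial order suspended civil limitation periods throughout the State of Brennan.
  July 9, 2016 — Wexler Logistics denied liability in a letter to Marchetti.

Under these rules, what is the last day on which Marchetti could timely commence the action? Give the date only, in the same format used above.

The limitation period began to run on August 19, 2015.
Adding the 1 year base period to August 19, 2015 gives a deadline of August 19, 2016, before any tolling.
The emergency suspension of filing deadlines from June 7, 2016 to November 11, 2016 tolled the period for 157 days, extending the deadline to January 23, 2017.
None of the other events listed affects the running of the period under the stated rules.

January 23, 2017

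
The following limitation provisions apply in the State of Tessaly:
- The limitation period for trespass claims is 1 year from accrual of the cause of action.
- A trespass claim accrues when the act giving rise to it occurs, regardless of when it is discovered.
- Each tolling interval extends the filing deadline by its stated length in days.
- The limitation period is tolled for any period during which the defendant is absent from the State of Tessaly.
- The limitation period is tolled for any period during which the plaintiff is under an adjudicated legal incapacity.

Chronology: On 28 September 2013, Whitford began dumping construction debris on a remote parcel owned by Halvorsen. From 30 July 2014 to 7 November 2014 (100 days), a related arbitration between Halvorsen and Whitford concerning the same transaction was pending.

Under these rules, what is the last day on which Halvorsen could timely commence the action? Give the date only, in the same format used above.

28 September 2014

The limitation period began to run on 28 September 2013.
Adding the 1 year base period to 28 September 2013 gives a deadline of 28 September 2014, before any tolling.
Although a pending arbitration ran from 30 July 2014 to 7 November 2014, the stated rules do not make that a tolling event, so it is disregarded.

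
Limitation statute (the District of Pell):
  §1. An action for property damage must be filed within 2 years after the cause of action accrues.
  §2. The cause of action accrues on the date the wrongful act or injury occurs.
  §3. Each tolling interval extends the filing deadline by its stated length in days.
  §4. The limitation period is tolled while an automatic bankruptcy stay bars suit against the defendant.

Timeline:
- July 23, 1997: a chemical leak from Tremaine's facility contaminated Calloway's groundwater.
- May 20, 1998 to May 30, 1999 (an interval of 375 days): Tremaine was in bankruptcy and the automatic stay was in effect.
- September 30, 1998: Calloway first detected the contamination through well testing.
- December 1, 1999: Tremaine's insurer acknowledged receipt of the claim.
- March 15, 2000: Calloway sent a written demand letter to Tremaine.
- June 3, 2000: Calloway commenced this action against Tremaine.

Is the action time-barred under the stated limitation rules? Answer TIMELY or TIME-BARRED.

Because the rule ties accrual to occurrence, the claim accrued on July 23, 1997, not on the September 30, 1998 discovery date.
Adding the 2 years base period to July 23, 1997 gives a deadline of July 23, 1999, before any tolling.
The automatic bankruptcy stay from May 20, 1998 to May 30, 1999 tolled the period for 375 days, extending the deadline to August 1, 2000.
The other events in the timeline have no effect on the limitation period under the stated rules.
Filing on June 3, 2000 beat the August 1, 2000 deadline — the action is timely.

TIMELY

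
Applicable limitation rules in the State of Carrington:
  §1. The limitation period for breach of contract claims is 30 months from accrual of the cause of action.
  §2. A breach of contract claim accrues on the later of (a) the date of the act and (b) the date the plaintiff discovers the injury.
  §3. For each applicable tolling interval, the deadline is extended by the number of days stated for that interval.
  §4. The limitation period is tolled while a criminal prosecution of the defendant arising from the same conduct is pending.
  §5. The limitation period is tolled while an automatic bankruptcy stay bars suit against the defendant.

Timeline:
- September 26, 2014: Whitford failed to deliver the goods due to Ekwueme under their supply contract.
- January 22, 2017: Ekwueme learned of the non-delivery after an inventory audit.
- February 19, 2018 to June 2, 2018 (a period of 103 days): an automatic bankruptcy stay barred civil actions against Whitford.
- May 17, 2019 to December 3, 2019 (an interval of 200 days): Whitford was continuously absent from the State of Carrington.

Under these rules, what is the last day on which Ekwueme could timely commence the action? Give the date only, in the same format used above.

Because discovery on January 22, 2017 post-dates the September 26, 2014 act, accrual under the later-of rule falls on January 22, 2017.
30 months from January 22, 2017 is July 22, 2019.
Because the automatic bankruptcy stay ran from February 19, 2018 to June 2, 2018, the deadline is extended by 103 days to November 2, 2019.
Although the defendant's absence ran from May 17, 2019 to December 3, 2019, the stated rules do not make that a tolling event, so it is disregarded.

November 2, 2019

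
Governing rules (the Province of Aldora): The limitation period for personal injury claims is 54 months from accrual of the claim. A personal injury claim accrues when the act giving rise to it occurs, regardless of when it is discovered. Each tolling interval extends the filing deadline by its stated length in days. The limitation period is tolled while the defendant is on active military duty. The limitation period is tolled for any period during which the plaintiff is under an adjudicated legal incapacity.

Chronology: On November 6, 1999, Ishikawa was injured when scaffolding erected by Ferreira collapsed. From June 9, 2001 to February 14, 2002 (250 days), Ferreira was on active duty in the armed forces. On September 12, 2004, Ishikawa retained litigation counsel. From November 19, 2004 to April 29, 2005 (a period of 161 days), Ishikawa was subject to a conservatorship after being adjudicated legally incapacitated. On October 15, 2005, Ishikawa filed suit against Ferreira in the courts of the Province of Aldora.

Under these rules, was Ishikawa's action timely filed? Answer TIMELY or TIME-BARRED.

TIME-BARRED

The limitation period began to run on November 6, 1999.
54 months from November 6, 1999 is May 6, 2004.
The defendant's active military service from June 9, 2001 to February 14, 2002 tolled the period for 250 days, extending the deadline to January 11, 2005.
The plaintiff's legal incapacity from November 19, 2004 to April 29, 2005 tolled the period for 161 days, extending the deadline to June 21, 2005.
Nothing else in the chronology tolls or restarts the period.
The October 15, 2005 filing falls after the June 21, 2005 deadline; the claim is time-barred.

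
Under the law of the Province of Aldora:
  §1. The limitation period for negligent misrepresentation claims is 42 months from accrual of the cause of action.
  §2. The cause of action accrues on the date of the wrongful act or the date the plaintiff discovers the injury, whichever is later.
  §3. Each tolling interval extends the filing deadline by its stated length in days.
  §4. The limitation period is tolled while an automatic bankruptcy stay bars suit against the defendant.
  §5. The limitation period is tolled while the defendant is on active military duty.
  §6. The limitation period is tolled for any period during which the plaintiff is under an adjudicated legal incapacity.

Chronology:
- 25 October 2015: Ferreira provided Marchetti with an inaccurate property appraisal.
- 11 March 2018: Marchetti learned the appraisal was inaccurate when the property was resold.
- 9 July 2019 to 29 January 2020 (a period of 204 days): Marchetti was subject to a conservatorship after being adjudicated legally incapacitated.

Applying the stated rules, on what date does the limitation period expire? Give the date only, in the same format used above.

Taking the later of the act (25 October 2015) and discovery (11 March 2018), the claim accrued on 11 March 2018.
Adding the 42 months base period to 11 March 2018 gives a deadline of 11 September 2021, before any tolling.
Because the plaintiff's legal incapacity ran from 9 July 2019 to 29 January 2020, the deadline is extended by 204 days to 3 April 2022.

3 April 2022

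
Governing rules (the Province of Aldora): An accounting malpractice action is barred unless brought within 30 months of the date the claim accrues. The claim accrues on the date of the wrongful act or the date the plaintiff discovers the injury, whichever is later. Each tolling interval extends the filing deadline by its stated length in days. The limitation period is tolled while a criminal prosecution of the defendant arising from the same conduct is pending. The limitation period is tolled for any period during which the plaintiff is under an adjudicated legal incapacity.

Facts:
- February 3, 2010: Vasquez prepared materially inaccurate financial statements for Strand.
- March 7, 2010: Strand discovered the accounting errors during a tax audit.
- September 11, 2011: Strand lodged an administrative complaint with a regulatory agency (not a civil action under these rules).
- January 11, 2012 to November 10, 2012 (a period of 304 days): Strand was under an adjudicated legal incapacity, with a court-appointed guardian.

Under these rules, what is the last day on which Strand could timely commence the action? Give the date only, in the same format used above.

July 8, 2013

Taking the later of the act (February 3, 2010) and discovery (March 7, 2010), the claim accrued on March 7, 2010.
The untolled deadline — 30 months after March 7, 2010 — is September 7, 2012.
The period was tolled for 304 days by the plaintiff's legal incapacity (January 11, 2012 to November 10, 2012), pushing the deadline to July 8, 2013.
Nothing else in the chronology tolls or restarts the period.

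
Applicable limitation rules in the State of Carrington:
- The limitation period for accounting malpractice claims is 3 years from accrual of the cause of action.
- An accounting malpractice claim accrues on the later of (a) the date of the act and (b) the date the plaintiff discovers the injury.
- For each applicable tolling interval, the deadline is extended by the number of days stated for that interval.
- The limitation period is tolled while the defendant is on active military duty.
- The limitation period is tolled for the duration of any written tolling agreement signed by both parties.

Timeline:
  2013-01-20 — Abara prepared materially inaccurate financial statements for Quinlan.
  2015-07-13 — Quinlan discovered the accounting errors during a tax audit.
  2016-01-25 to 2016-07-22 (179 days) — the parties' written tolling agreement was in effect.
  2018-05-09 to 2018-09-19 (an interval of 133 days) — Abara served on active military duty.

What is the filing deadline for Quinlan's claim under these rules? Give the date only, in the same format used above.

2019-05-21

Because discovery on 2015-07-13 post-dates the 2013-01-20 act, accrual under the later-of rule falls on 2015-07-13.
The untolled deadline — 3 years after 2015-07-13 — is 2018-07-13.
The period was tolled for 179 days by the written tolling agreement (2016-01-25 to 2016-07-22), pushing the deadline to 2019-01-08.
Because the defendant's active military service ran from 2018-05-09 to 2018-09-19, the deadline is extended by 133 days to 2019-05-21.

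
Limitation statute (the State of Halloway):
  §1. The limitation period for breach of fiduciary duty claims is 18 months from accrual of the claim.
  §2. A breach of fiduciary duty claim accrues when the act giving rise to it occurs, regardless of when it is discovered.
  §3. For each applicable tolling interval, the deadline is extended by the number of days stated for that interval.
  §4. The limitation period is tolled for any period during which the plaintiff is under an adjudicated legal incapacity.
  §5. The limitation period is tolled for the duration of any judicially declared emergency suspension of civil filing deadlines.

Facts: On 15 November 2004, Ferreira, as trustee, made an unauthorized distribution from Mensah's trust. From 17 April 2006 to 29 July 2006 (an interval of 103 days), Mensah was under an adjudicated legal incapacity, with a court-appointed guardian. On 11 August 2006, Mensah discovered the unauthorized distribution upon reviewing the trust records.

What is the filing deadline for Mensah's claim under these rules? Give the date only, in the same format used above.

Because the rule ties accrual to occurrence, the claim accrued on 15 November 2004, not on the 11 August 2006 discovery date.
The untolled deadline — 18 months after 15 November 2004 — is 15 May 2006.
Because the plaintiff's legal incapacity ran from 17 April 2006 to 29 July 2006, the deadline is extended by 103 days to 26 August 2006.

26 August 2006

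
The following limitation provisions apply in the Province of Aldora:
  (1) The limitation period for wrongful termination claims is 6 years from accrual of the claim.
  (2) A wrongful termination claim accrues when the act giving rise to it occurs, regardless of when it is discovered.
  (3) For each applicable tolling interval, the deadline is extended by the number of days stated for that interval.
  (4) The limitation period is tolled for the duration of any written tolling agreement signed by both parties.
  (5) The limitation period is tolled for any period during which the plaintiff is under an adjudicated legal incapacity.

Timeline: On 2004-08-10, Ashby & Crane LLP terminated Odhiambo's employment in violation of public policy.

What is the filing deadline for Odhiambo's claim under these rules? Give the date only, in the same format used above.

2010-08-10

The claim accrued on 2004-08-10, the date of the act.
6 years from 2004-08-10 is 2010-08-10.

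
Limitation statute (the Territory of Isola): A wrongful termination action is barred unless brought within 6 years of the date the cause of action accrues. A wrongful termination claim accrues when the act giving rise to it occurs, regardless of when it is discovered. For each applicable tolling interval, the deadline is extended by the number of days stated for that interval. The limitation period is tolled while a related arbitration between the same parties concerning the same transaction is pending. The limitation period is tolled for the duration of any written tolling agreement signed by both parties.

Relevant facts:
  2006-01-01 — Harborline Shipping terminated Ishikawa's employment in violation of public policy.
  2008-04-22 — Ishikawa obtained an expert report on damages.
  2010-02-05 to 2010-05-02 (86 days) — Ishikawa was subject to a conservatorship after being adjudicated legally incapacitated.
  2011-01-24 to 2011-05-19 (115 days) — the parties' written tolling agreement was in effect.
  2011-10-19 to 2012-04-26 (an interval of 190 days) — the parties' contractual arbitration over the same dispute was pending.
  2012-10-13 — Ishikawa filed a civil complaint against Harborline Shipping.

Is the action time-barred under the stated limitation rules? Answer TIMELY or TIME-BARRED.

TIMELY

The cause of action accrued on 2006-01-01, the date of the act.
6 years from 2006-01-01 is 2012-01-01.
Because the written tolling agreement ran from 2011-01-24 to 2011-05-19, the deadline is extended by 115 days to 2012-04-25.
The period was tolled for 190 days by the pending related arbitration (2011-10-19 to 2012-04-26), pushing the deadline to 2012-11-01.
No stated provision tolls the period for the plaintiff's incapacity, so the interval from 2010-02-05 to 2010-05-02 has no effect on the deadline.
Nothing else in the chronology tolls or restarts the period.
Filing on 2012-10-13 beat the 2012-11-01 deadline — the action is timely.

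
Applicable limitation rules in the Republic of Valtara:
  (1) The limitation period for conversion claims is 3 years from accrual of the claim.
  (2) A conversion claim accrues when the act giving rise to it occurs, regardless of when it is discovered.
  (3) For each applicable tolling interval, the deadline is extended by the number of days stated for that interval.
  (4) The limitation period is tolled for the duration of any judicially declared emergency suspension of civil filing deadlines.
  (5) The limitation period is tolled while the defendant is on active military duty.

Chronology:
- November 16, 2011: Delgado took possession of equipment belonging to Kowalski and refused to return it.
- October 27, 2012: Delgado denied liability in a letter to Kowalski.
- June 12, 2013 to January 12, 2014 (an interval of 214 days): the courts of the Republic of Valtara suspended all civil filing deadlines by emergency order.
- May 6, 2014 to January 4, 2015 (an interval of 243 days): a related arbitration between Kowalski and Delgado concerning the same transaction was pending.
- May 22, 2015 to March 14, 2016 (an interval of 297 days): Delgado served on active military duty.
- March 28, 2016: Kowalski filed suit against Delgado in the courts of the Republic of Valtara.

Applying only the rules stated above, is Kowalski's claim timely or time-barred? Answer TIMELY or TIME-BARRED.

The claim accrued on November 16, 2011, when the wrongful act occurred.
Adding the 3 years base period to November 16, 2011 gives a deadline of November 16, 2014, before any tolling.
Because the emergency suspension of filing deadlines ran from June 12, 2013 to January 12, 2014, the deadline is extended by 214 days to June 18, 2015.
The defendant's active military service from May 22, 2015 to March 14, 2016 tolled the period for 297 days, extending the deadline to April 10, 2016.
Although a pending arbitration ran from May 6, 2014 to January 4, 2015, the stated rules do not make that a tolling event, so it is disregarded.
The other events in the timeline have no effect on the limitation period under the stated rules.
Kowalski filed on March 28, 2016, before the April 10, 2016 deadline, so the action is timely.

TIMELY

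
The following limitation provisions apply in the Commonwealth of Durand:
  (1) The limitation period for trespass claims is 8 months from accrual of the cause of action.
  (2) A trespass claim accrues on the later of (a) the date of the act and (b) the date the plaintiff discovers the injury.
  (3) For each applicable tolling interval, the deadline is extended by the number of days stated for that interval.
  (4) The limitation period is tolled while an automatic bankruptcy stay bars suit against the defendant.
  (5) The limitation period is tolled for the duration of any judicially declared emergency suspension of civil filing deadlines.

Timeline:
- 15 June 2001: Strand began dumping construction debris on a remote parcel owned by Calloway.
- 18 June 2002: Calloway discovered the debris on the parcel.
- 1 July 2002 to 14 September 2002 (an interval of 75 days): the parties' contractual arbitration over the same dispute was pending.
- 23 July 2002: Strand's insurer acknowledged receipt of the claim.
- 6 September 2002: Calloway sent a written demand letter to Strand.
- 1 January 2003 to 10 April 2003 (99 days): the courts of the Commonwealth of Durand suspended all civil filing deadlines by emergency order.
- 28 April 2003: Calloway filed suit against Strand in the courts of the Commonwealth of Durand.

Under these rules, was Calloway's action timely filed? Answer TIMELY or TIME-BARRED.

TIMELY

Taking the later of the act (15 June 2001) and discovery (18 June 2002), the claim accrued on 18 June 2002.
Adding the 8 months base period to 18 June 2002 gives a deadline of 18 February 2003, before any tolling.
Because the emergency suspension of filing deadlines ran from 1 January 2003 to 10 April 2003, the deadline is extended by 99 days to 28 May 2003.
Although a pending arbitration ran from 1 July 2002 to 14 September 2002, the stated rules do not make that a tolling event, so it is disregarded.
None of the other events listed affects the running of the period under the stated rules.
Calloway filed on 28 April 2003, before the 28 May 2003 deadline, so the action is timely.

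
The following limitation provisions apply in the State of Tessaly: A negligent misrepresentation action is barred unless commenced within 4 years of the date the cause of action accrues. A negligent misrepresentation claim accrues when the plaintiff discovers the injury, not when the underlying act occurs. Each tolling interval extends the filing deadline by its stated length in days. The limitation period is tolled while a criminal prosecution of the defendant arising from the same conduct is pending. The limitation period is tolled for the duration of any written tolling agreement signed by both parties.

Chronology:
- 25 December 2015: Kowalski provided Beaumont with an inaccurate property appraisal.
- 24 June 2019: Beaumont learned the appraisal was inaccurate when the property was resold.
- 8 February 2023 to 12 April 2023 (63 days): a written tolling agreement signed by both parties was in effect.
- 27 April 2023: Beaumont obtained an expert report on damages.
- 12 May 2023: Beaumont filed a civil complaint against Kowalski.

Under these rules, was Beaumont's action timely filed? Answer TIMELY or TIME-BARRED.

TIMELY

Accrual is tied to discovery, so the period began on 24 June 2019 rather than on 25 December 2015 when the act occurred.
4 years from 24 June 2019 is 24 June 2023.
The written tolling agreement from 8 February 2023 to 12 April 2023 tolled the period for 63 days, extending the deadline to 26 August 2023.
None of the other events listed affects the running of the period under the stated rules.
The 12 May 2023 filing precedes the 26 August 2023 deadline; the claim is timely.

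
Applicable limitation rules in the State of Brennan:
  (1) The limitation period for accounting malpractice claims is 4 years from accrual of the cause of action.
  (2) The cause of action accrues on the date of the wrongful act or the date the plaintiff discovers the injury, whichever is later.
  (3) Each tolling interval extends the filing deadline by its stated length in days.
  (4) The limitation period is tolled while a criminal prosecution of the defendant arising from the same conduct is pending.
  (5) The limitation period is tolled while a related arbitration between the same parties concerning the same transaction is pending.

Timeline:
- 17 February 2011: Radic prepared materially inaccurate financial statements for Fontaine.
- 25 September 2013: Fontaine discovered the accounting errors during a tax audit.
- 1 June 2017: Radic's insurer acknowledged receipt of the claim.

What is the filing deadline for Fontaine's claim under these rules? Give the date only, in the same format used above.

Because discovery on 25 September 2013 post-dates the 17 February 2011 act, accrual under the later-of rule falls on 25 September 2013.
Adding the 4 years base period to 25 September 2013 gives a deadline of 25 September 2017, before any tolling.
The other events in the timeline have no effect on the limitation period under the stated rules.

25 September 2017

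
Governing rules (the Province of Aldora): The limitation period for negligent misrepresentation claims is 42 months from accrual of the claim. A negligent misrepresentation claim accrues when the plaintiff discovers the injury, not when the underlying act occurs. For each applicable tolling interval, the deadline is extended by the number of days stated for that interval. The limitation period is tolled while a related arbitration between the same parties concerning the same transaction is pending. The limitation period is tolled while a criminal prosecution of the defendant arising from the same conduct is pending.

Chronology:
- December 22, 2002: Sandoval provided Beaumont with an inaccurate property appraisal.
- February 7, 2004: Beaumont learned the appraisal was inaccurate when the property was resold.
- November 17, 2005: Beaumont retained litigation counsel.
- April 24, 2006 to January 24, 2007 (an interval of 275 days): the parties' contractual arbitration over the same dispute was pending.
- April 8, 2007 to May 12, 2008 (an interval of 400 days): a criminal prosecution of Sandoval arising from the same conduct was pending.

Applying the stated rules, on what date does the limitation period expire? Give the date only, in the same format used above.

Under the discovery rule, the claim accrued on February 7, 2004, when Beaumont discovered the injury — not on the December 22, 2002 date of the underlying act.
Adding the 42 months base period to February 7, 2004 gives a deadline of August 7, 2007, before any tolling.
The pending related arbitration from April 24, 2006 to January 24, 2007 tolled the period for 275 days, extending the deadline to May 8, 2008.
Because the pending criminal prosecution ran from April 8, 2007 to May 12, 2008, the deadline is extended by 400 days to June 12, 2009.
None of the other events listed affects the running of the period under the stated rules.

June 12, 2009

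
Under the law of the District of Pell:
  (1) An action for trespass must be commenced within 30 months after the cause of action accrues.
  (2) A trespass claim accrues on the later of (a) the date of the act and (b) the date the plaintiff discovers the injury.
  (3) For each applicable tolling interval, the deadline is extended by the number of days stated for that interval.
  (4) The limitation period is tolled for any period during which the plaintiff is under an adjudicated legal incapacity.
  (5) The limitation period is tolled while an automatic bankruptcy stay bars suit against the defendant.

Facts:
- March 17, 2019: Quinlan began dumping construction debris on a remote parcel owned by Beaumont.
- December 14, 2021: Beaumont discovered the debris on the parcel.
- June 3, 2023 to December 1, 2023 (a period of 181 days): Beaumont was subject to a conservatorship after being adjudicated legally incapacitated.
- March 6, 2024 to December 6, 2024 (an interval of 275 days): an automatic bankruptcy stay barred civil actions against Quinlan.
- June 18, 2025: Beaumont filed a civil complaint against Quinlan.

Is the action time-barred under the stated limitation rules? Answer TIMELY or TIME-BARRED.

TIMELY

Taking the later of the act (March 17, 2019) and discovery (December 14, 2021), the claim accrued on December 14, 2021.
The untolled deadline — 30 months after December 14, 2021 — is June 14, 2024.
Because the plaintiff's legal incapacity ran from June 3, 2023 to December 1, 2023, the deadline is extended by 181 days to December 12, 2024.
The period was tolled for 275 days by the automatic bankruptcy stay (March 6, 2024 to December 6, 2024), pushing the deadline to September 13, 2025.
The June 18, 2025 filing precedes the September 13, 2025 deadline; the claim is timely.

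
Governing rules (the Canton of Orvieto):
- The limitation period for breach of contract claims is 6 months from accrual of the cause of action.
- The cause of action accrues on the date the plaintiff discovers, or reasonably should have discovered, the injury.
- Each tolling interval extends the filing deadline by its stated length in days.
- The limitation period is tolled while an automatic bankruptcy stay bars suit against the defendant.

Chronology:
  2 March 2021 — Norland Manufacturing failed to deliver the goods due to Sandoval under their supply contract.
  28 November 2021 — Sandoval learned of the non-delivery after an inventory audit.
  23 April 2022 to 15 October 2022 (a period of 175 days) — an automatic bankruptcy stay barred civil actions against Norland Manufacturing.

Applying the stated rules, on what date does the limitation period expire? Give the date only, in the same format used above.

19 November 2022

The claim did not accrue until Sandoval discovered the injury on 28 November 2021; the 2 March 2021 act date does not start the clock under the stated rule.
6 months from 28 November 2021 is 28 May 2022.
The automatic bankruptcy stay from 23 April 2022 to 15 October 2022 tolled the period for 175 days, extending the deadline to 19 November 2022.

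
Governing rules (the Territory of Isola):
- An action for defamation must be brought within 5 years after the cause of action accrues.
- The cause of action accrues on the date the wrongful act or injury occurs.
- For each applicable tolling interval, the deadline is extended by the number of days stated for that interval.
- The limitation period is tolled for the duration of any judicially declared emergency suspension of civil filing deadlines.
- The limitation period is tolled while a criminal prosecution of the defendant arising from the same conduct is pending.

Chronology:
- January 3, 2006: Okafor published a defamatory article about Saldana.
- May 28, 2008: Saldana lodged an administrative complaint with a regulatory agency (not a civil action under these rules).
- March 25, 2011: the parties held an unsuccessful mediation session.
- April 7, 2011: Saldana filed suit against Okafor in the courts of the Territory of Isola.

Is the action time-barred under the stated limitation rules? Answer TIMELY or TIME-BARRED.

The limitation period began to run on January 3, 2006.
5 years from January 3, 2006 is January 3, 2011.
None of the other events listed affects the running of the period under the stated rules.
Saldana filed on April 7, 2011, after the January 3, 2011 deadline, so the action is time-barred.

TIME-BARRED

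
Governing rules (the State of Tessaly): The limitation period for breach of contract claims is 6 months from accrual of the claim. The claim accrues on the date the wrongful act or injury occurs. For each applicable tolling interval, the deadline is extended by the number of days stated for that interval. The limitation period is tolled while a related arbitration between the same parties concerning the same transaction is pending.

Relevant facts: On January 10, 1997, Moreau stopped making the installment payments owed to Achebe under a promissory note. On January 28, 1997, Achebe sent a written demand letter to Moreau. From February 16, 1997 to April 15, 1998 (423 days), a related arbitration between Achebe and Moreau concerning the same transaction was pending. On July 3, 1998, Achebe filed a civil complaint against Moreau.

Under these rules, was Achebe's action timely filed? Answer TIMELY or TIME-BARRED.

The claim accrued on January 10, 1997, when the wrongful act occurred.
6 months from January 10, 1997 is July 10, 1997.
The period was tolled for 423 days by the pending related arbitration (February 16, 1997 to April 15, 1998), pushing the deadline to September 6, 1998.
The other events in the timeline have no effect on the limitation period under the stated rules.
Filing on July 3, 1998 beat the September 6, 1998 deadline — the action is timely.

TIMELY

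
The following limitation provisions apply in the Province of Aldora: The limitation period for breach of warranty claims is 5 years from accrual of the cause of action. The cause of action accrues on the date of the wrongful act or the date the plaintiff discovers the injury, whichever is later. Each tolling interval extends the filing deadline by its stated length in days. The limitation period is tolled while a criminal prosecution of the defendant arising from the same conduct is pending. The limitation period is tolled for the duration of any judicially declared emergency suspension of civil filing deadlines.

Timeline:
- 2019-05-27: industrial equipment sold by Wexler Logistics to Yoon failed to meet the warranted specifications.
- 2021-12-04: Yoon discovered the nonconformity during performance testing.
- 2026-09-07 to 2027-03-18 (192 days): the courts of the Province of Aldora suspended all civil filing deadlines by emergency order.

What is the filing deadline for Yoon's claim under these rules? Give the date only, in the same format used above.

Taking the later of the act (2019-05-27) and discovery (2021-12-04), the claim accrued on 2021-12-04.
Adding the 5 years base period to 2021-12-04 gives a deadline of 2026-12-04, before any tolling.
Because the emergency suspension of filing deadlines ran from 2026-09-07 to 2027-03-18, the deadline is extended by 192 days to 2027-06-14.

2027-06-14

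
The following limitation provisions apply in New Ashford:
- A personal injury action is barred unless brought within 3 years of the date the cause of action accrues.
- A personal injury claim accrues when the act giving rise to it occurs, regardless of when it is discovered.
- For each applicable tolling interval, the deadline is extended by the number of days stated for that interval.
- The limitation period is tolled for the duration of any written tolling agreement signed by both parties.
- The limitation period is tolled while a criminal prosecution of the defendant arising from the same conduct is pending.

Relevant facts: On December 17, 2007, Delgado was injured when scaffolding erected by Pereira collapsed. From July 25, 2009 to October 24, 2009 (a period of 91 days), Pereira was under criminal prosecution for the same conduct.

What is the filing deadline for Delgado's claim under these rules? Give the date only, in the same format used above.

The cause of action accrued on December 17, 2007, the date of the act.
The untolled deadline — 3 years after December 17, 2007 — is December 17, 2010.
Because the pending criminal prosecution ran from July 25, 2009 to October 24, 2009, the deadline is extended by 91 days to March 18, 2011.

March 18, 2011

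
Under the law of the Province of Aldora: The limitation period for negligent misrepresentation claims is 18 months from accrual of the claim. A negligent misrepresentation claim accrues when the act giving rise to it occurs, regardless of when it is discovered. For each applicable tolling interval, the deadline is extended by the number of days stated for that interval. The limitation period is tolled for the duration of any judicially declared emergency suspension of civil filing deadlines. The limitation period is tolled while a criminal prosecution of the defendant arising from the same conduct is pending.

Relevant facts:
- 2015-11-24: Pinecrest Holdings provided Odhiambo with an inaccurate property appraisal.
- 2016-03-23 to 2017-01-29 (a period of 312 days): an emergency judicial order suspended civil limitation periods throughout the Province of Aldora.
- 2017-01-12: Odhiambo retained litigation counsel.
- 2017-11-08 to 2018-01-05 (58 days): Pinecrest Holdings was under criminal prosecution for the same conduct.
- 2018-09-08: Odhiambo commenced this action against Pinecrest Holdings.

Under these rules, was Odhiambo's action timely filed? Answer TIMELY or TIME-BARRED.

TIME-BARRED

The claim accrued on 2015-11-24, the date of the act.
18 months from 2015-11-24 is 2017-05-24.
Because the emergency suspension of filing deadlines ran from 2016-03-23 to 2017-01-29, the deadline is extended by 312 days to 2018-04-01.
The pending criminal prosecution from 2017-11-08 to 2018-01-05 tolled the period for 58 days, extending the deadline to 2018-05-29.
The other events in the timeline have no effect on the limitation period under the stated rules.
Filing on 2018-09-08 missed the 2018-05-29 deadline — the action is time-barred.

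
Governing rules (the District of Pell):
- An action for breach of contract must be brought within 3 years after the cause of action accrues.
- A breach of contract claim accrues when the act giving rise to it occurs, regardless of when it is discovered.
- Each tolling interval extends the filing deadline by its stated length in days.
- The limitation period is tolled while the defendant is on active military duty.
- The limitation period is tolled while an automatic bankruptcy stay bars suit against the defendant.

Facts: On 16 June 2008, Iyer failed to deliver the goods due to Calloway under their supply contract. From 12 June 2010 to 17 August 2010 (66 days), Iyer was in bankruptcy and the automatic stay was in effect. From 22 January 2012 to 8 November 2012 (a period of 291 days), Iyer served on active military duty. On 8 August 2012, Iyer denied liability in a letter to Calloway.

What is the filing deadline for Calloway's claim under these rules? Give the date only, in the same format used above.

The limitation period began to run on 16 June 2008.
3 years from 16 June 2008 is 16 June 2011.
The automatic bankruptcy stay from 12 June 2010 to 17 August 2010 tolled the period for 66 days, extending the deadline to 21 August 2011.
The defendant's active military service starting 22 January 2012 came too late — the period had run on 21 August 2011 — and so does not extend the deadline.
Nothing else in the chronology tolls or restarts the period.

21 August 2011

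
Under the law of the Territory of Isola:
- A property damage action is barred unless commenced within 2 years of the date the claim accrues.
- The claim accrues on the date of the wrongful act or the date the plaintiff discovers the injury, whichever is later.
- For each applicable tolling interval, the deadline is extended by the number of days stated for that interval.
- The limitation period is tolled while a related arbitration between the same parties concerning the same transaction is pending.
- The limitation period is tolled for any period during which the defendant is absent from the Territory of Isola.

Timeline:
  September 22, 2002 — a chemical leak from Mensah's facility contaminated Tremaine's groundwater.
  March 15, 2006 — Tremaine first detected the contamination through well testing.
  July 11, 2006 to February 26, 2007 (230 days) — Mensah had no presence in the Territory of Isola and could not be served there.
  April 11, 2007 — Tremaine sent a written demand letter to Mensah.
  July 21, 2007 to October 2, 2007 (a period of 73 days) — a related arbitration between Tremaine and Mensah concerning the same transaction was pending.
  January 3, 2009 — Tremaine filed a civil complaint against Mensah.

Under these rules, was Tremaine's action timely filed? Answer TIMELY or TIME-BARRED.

TIMELY

Taking the later of the act (September 22, 2002) and discovery (March 15, 2006), the claim accrued on March 15, 2006.
The untolled deadline — 2 years after March 15, 2006 — is March 15, 2008.
The defendant's absence from the jurisdiction from July 11, 2006 to February 26, 2007 tolled the period for 230 days, extending the deadline to October 31, 2008.
Because the pending related arbitration ran from July 21, 2007 to October 2, 2007, the deadline is extended by 73 days to January 12, 2009.
Nothing else in the chronology tolls or restarts the period.
Tremaine filed on January 3, 2009, before the January 12, 2009 deadline, so the action is timely.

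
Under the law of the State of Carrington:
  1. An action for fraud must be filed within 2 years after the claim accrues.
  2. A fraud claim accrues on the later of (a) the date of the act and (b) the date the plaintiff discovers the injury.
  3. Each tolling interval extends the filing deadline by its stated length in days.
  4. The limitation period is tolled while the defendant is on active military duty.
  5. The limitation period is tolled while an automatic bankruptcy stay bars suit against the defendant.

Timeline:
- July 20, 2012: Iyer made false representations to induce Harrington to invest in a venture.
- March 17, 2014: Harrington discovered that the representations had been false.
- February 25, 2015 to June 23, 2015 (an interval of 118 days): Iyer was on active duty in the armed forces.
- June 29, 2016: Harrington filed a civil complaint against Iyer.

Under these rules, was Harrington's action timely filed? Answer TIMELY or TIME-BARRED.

Because discovery on March 17, 2014 post-dates the July 20, 2012 act, accrual under the later-of rule falls on March 17, 2014.
Adding the 2 years base period to March 17, 2014 gives a deadline of March 17, 2016, before any tolling.
The period was tolled for 118 days by the defendant's active military service (February 25, 2015 to June 23, 2015), pushing the deadline to July 13, 2016.
Filing on June 29, 2016 beat the July 13, 2016 deadline — the action is timely.

TIMELY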